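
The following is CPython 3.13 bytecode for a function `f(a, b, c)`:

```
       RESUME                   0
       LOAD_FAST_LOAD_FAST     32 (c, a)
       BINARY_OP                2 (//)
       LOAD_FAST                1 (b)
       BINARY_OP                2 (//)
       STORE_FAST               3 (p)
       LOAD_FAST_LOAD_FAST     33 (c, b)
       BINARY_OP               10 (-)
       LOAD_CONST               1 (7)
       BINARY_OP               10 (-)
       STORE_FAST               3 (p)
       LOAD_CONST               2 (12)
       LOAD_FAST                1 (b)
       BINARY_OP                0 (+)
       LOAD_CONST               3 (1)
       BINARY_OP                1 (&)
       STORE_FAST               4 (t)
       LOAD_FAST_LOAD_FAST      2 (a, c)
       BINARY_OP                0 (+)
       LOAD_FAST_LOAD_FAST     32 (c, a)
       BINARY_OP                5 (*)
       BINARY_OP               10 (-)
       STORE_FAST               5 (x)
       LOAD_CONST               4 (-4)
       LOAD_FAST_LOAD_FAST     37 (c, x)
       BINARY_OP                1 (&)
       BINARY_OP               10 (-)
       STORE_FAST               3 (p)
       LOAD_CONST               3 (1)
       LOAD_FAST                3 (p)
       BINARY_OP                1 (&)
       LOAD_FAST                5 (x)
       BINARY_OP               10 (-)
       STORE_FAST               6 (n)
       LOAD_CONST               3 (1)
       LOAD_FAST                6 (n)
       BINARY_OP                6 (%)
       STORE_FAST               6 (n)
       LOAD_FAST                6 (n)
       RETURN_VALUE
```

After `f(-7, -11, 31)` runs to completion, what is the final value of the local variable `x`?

LOAD_FAST_LOAD_FAST c,a → push 31,-7. Stack: [31, -7]
BINARY_OP // → 31 // -7 = -5. Stack: [-5]
LOAD_FAST b → push -11. Stack: [-5, -11]
BINARY_OP // → -5 // -11 = 0. Stack: [0]
STORE_FAST p → p=0. Stack: []
LOAD_FAST_LOAD_FAST c,b → push 31,-11. Stack: [31, -11]
BINARY_OP - → 31 - -11 = 42. Stack: [42]
LOAD_CONST → push 7. Stack: [42, 7]
BINARY_OP - → 42 - 7 = 35. Stack: [35]
STORE_FAST p → p=35. Stack: []
LOAD_CONST → push 12. Stack: [12]
LOAD_FAST b → push -11. Stack: [12, -11]
BINARY_OP + → 12 + -11 = 1. Stack: [1]
LOAD_CONST → push 1. Stack: [1, 1]
BINARY_OP & → 1 & 1 = 1. Stack: [1]
STORE_FAST t → t=1. Stack: []
LOAD_FAST_LOAD_FAST a,c → push -7,31. Stack: [-7, 31]
BINARY_OP + → -7 + 31 = 24. Stack: [24]
LOAD_FAST_LOAD_FAST c,a → push 31,-7. Stack: [24, 31, -7]
BINARY_OP * → 31 * -7 = -217. Stack: [24, -217]
BINARY_OP - → 24 - -217 = 241. Stack: [241]
STORE_FAST x → x=241. Stack: []
LOAD_CONST → push -4. Stack: [-4]
LOAD_FAST_LOAD_FAST c,x → push 31,241. Stack: [-4, 31, 241]
BINARY_OP & → 31 & 241 = 17. Stack: [-4, 17]
BINARY_OP - → -4 - 17 = -21. Stack: [-21]
STORE_FAST p → p=-21. Stack: []
LOAD_CONST → push 1. Stack: [1]
LOAD_FAST p → push -21. Stack: [1, -21]
BINARY_OP & → 1 & -21 = 1. Stack: [1]
LOAD_FAST x → push 241. Stack: [1, 241]
BINARY_OP - → 1 - 241 = -240. Stack: [-240]
STORE_FAST n → n=-240. Stack: []
LOAD_CONST → push 1. Stack: [1]
LOAD_FAST n → push -240. Stack: [1, -240]
BINARY_OP % → 1 % -240 = -239. Stack: [-239]
STORE_FAST n → n=-239. Stack: []
LOAD_FAST n → push -239. Stack: [-239]
RETURN_VALUE → return -239.

241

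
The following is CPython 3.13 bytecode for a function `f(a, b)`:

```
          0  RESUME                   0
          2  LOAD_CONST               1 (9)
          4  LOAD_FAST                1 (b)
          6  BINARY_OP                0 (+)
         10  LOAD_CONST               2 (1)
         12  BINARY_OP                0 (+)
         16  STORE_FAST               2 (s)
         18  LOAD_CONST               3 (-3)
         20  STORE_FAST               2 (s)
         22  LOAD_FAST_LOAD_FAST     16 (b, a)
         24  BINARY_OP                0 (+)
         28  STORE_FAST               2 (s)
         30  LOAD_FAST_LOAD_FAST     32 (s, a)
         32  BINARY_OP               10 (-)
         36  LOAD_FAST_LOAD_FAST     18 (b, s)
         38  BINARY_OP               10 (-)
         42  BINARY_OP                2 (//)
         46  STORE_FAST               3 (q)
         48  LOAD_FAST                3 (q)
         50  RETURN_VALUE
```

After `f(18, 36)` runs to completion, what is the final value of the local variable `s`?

54

LOAD_CONST → push 9. Stack: [9]
LOAD_FAST b → push 36. Stack: [9, 36]
BINARY_OP + → 9 + 36 = 45. Stack: [45]
LOAD_CONST → push 1. Stack: [45, 1]
BINARY_OP + → 45 + 1 = 46. Stack: [46]
STORE_FAST s → s=46. Stack: []
LOAD_CONST → push -3. Stack: [-3]
STORE_FAST s → s=-3. Stack: []
LOAD_FAST_LOAD_FAST b,a → push 36,18. Stack: [36, 18]
BINARY_OP + → 36 + 18 = 54. Stack: [54]
STORE_FAST s → s=54. Stack: []
LOAD_FAST_LOAD_FAST s,a → push 54,18. Stack: [54, 18]
BINARY_OP - → 54 - 18 = 36. Stack: [36]
LOAD_FAST_LOAD_FAST b,s → push 36,54. Stack: [36, 36, 54]
BINARY_OP - → 36 - 54 = -18. Stack: [36, -18]
BINARY_OP // → 36 // -18 = -2. Stack: [-2]
STORE_FAST q → q=-2. Stack: []
LOAD_FAST q → push -2. Stack: [-2]
RETURN_VALUE → return -2.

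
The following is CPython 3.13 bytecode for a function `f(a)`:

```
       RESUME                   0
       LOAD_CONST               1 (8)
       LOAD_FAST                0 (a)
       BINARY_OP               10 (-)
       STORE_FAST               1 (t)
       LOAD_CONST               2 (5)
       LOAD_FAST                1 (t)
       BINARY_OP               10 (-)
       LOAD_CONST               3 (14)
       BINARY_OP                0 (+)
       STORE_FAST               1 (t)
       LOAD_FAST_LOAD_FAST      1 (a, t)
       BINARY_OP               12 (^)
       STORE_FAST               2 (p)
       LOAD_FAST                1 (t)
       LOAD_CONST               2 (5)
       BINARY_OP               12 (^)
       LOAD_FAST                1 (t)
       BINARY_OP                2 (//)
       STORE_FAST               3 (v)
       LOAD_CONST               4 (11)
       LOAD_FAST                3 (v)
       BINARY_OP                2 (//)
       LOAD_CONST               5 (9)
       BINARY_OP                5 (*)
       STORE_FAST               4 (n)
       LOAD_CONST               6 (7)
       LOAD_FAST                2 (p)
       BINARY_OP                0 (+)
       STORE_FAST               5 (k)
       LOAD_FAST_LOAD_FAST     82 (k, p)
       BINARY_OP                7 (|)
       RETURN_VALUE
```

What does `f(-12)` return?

LOAD_CONST → push 8. Stack: [8]
LOAD_FAST a → push -12. Stack: [8, -12]
BINARY_OP - → 8 - -12 = 20. Stack: [20]
STORE_FAST t → t=20. Stack: []
LOAD_CONST → push 5. Stack: [5]
LOAD_FAST t → push 20. Stack: [5, 20]
BINARY_OP - → 5 - 20 = -15. Stack: [-15]
LOAD_CONST → push 14. Stack: [-15, 14]
BINARY_OP + → -15 + 14 = -1. Stack: [-1]
STORE_FAST t → t=-1. Stack: []
LOAD_FAST_LOAD_FAST a,t → push -12,-1. Stack: [-12, -1]
BINARY_OP ^ → -12 ^ -1 = 11. Stack: [11]
STORE_FAST p → p=11. Stack: []
LOAD_FAST t → push -1. Stack: [-1]
LOAD_CONST → push 5. Stack: [-1, 5]
BINARY_OP ^ → -1 ^ 5 = -6. Stack: [-6]
LOAD_FAST t → push -1. Stack: [-6, -1]
BINARY_OP // → -6 // -1 = 6. Stack: [6]
STORE_FAST v → v=6. Stack: []
LOAD_CONST → push 11. Stack: [11]
LOAD_FAST v → push 6. Stack: [11, 6]
BINARY_OP // → 11 // 6 = 1. Stack: [1]
LOAD_CONST → push 9. Stack: [1, 9]
BINARY_OP * → 1 * 9 = 9. Stack: [9]
STORE_FAST n → n=9. Stack: []
LOAD_CONST → push 7. Stack: [7]
LOAD_FAST p → push 11. Stack: [7, 11]
BINARY_OP + → 7 + 11 = 18. Stack: [18]
STORE_FAST k → k=18. Stack: []
LOAD_FAST_LOAD_FAST k,p → push 18,11. Stack: [18, 11]
BINARY_OP | → 18 | 11 = 27. Stack: [27]
RETURN_VALUE → return 27.

27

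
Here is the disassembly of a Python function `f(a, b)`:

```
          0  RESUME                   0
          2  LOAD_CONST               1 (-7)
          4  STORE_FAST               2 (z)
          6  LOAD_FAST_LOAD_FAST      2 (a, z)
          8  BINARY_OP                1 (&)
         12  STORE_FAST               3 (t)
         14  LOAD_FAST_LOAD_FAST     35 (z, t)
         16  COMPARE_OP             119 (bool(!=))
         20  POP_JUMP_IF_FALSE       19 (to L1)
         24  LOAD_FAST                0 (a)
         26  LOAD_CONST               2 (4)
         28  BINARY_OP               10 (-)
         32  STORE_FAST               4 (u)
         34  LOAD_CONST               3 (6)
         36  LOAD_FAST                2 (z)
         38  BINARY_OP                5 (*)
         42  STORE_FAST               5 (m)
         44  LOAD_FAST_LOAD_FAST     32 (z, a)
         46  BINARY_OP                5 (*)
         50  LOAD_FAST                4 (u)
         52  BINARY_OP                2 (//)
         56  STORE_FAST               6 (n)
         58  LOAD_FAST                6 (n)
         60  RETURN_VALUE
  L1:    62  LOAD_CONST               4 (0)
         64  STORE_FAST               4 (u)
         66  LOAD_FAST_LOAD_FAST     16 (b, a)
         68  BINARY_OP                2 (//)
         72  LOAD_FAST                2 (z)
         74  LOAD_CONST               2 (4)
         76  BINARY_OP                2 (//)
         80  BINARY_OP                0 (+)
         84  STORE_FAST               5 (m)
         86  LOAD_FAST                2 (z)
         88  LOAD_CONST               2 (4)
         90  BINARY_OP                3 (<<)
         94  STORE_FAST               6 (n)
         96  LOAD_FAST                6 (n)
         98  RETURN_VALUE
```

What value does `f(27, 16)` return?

-9

LOAD_CONST → push -7. Stack: [-7]
STORE_FAST z → z=-7. Stack: []
LOAD_FAST_LOAD_FAST a,z → push 27,-7. Stack: [27, -7]
BINARY_OP & → 27 & -7 = 25. Stack: [25]
STORE_FAST t → t=25. Stack: []
LOAD_FAST_LOAD_FAST z,t → push -7,25. Stack: [-7, 25]
COMPARE_OP bool(!=) → -7 vs 25 = True. Stack: [True]
POP_JUMP_IF_FALSE → pop True; no jump. Stack: []
LOAD_FAST a → push 27. Stack: [27]
LOAD_CONST → push 4. Stack: [27, 4]
BINARY_OP - → 27 - 4 = 23. Stack: [23]
STORE_FAST u → u=23. Stack: []
LOAD_CONST → push 6. Stack: [6]
LOAD_FAST z → push -7. Stack: [6, -7]
BINARY_OP * → 6 * -7 = -42. Stack: [-42]
STORE_FAST m → m=-42. Stack: []
LOAD_FAST_LOAD_FAST z,a → push -7,27. Stack: [-7, 27]
BINARY_OP * → -7 * 27 = -189. Stack: [-189]
LOAD_FAST u → push 23. Stack: [-189, 23]
BINARY_OP // → -189 // 23 = -9. Stack: [-9]
STORE_FAST n → n=-9. Stack: []
LOAD_FAST n → push -9. Stack: [-9]
RETURN_VALUE → return -9.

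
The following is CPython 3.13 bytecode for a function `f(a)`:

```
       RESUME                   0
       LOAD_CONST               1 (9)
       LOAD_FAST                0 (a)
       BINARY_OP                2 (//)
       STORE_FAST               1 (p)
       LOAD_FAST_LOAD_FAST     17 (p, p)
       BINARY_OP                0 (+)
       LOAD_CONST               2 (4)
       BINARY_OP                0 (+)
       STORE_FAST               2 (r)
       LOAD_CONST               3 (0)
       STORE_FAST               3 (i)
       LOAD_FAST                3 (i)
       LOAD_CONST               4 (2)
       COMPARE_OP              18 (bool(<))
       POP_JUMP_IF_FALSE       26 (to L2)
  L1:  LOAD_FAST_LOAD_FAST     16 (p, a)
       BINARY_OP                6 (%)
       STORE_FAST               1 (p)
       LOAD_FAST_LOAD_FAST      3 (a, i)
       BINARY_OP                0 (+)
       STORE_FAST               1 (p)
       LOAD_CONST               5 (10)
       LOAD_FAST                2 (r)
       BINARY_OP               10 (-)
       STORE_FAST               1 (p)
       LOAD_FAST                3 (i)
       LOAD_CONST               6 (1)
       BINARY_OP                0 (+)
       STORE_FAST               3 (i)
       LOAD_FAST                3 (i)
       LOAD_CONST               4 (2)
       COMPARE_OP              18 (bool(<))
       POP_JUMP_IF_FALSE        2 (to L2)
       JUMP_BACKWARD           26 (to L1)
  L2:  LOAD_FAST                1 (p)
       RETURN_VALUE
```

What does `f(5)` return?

4

LOAD_CONST → push 9. Stack: [9]
LOAD_FAST a → push 5. Stack: [9, 5]
BINARY_OP // → 9 // 5 = 1. Stack: [1]
STORE_FAST p → p=1. Stack: []
LOAD_FAST_LOAD_FAST p,p → push 1,1. Stack: [1, 1]
BINARY_OP + → 1 + 1 = 2. Stack: [2]
LOAD_CONST → push 4. Stack: [2, 4]
BINARY_OP + → 2 + 4 = 6. Stack: [6]
STORE_FAST r → r=6. Stack: []
LOAD_CONST → push 0. Stack: [0]
STORE_FAST i → i=0. Stack: []
LOAD_FAST i → push 0. Stack: [0]
LOAD_CONST → push 2. Stack: [0, 2]
COMPARE_OP bool(<) → 0 vs 2 = True. Stack: [True]
POP_JUMP_IF_FALSE → pop True; no jump. Stack: []
LOAD_FAST_LOAD_FAST p,a → push 1,5. Stack: [1, 5]
BINARY_OP % → 1 % 5 = 1. Stack: [1]
STORE_FAST p → p=1. Stack: []
LOAD_FAST_LOAD_FAST a,i → push 5,0. Stack: [5, 0]
BINARY_OP + → 5 + 0 = 5. Stack: [5]
STORE_FAST p → p=5. Stack: []
LOAD_CONST → push 10. Stack: [10]
LOAD_FAST r → push 6. Stack: [10, 6]
BINARY_OP - → 10 - 6 = 4. Stack: [4]
STORE_FAST p → p=4. Stack: []
LOAD_FAST i → push 0. Stack: [0]
LOAD_CONST → push 1. Stack: [0, 1]
BINARY_OP + → 0 + 1 = 1. Stack: [1]
STORE_FAST i → i=1. Stack: []
LOAD_FAST i → push 1. Stack: [1]
LOAD_CONST → push 2. Stack: [1, 2]
COMPARE_OP bool(<) → 1 vs 2 = True. Stack: [True]
POP_JUMP_IF_FALSE → pop True; no jump. Stack: []
LOAD_FAST_LOAD_FAST p,a → push 4,5. Stack: [4, 5]
BINARY_OP % → 4 % 5 = 4. Stack: [4]
STORE_FAST p → p=4. Stack: []
LOAD_FAST_LOAD_FAST a,i → push 5,1. Stack: [5, 1]
BINARY_OP + → 5 + 1 = 6. Stack: [6]
STORE_FAST p → p=6. Stack: []
LOAD_CONST → push 10. Stack: [10]
LOAD_FAST r → push 6. Stack: [10, 6]
BINARY_OP - → 10 - 6 = 4. Stack: [4]
STORE_FAST p → p=4. Stack: []
LOAD_FAST i → push 1. Stack: [1]
LOAD_CONST → push 1. Stack: [1, 1]
BINARY_OP + → 1 + 1 = 2. Stack: [2]
STORE_FAST i → i=2. Stack: []
LOAD_FAST i → push 2. Stack: [2]
LOAD_CONST → push 2. Stack: [2, 2]
COMPARE_OP bool(<) → 2 vs 2 = False. Stack: [False]
POP_JUMP_IF_FALSE → pop False; jump. Stack: []
LOAD_FAST p → push 4. Stack: [4]
RETURN_VALUE → return 4.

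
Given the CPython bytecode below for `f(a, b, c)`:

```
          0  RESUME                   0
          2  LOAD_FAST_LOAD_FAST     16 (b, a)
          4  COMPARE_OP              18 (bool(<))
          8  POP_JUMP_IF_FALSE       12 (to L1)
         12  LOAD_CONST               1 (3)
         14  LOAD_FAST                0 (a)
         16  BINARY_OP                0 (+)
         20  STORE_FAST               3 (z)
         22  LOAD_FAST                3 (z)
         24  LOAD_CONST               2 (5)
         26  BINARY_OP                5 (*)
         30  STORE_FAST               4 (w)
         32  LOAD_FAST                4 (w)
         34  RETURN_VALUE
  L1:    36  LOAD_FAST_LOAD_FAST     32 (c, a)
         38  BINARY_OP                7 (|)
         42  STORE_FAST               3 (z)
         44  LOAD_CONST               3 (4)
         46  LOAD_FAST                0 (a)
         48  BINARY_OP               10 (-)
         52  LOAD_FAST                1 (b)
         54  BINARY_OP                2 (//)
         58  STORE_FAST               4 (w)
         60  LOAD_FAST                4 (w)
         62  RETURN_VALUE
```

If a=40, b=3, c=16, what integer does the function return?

LOAD_FAST_LOAD_FAST b,a → push 3,40. Stack: [3, 40]
COMPARE_OP bool(<) → 3 vs 40 = True. Stack: [True]
POP_JUMP_IF_FALSE → pop True; no jump. Stack: []
LOAD_CONST → push 3. Stack: [3]
LOAD_FAST a → push 40. Stack: [3, 40]
BINARY_OP + → 3 + 40 = 43. Stack: [43]
STORE_FAST z → z=43. Stack: []
LOAD_FAST z → push 43. Stack: [43]
LOAD_CONST → push 5. Stack: [43, 5]
BINARY_OP * → 43 * 5 = 215. Stack: [215]
STORE_FAST w → w=215. Stack: []
LOAD_FAST w → push 215. Stack: [215]
RETURN_VALUE → return 215.

215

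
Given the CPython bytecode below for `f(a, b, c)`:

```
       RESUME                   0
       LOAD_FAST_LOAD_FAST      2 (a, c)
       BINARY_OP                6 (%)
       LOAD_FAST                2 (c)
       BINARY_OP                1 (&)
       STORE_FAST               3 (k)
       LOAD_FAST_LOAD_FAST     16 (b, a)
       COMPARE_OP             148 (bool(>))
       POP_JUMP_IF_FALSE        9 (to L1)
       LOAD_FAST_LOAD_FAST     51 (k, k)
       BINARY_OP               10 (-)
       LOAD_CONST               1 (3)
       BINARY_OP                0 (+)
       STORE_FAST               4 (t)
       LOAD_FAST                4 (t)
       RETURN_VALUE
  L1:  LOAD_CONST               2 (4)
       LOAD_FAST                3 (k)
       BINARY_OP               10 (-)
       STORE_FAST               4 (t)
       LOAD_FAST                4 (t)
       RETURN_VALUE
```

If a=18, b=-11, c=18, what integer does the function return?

LOAD_FAST_LOAD_FAST a,c → push 18,18. Stack: [18, 18]
BINARY_OP % → 18 % 18 = 0. Stack: [0]
LOAD_FAST c → push 18. Stack: [0, 18]
BINARY_OP & → 0 & 18 = 0. Stack: [0]
STORE_FAST k → k=0. Stack: []
LOAD_FAST_LOAD_FAST b,a → push -11,18. Stack: [-11, 18]
COMPARE_OP bool(>) → -11 vs 18 = False. Stack: [False]
POP_JUMP_IF_FALSE → pop False; jump. Stack: []
LOAD_CONST → push 4. Stack: [4]
LOAD_FAST k → push 0. Stack: [4, 0]
BINARY_OP - → 4 - 0 = 4. Stack: [4]
STORE_FAST t → t=4. Stack: []
LOAD_FAST t → push 4. Stack: [4]
RETURN_VALUE → return 4.

4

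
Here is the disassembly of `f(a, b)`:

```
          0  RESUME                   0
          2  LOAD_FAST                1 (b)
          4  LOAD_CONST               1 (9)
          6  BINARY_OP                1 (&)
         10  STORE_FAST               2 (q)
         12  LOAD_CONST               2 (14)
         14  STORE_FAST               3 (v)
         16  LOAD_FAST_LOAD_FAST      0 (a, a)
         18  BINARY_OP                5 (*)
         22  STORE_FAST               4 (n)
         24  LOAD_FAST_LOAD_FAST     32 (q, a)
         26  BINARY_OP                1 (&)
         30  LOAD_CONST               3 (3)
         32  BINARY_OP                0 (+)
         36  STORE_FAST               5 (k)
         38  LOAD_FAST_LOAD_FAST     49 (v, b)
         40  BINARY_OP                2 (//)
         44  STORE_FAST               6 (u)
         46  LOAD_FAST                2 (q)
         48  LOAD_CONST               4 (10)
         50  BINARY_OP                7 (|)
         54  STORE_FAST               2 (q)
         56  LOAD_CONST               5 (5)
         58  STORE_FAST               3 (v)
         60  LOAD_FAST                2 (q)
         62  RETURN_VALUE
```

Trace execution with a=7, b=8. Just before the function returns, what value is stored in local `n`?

49

LOAD_FAST b → push 8. Stack: [8]
LOAD_CONST → push 9. Stack: [8, 9]
BINARY_OP & → 8 & 9 = 8. Stack: [8]
STORE_FAST q → q=8. Stack: []
LOAD_CONST → push 14. Stack: [14]
STORE_FAST v → v=14. Stack: []
LOAD_FAST_LOAD_FAST a,a → push 7,7. Stack: [7, 7]
BINARY_OP * → 7 * 7 = 49. Stack: [49]
STORE_FAST n → n=49. Stack: []
LOAD_FAST_LOAD_FAST q,a → push 8,7. Stack: [8, 7]
BINARY_OP & → 8 & 7 = 0. Stack: [0]
LOAD_CONST → push 3. Stack: [0, 3]
BINARY_OP + → 0 + 3 = 3. Stack: [3]
STORE_FAST k → k=3. Stack: []
LOAD_FAST_LOAD_FAST v,b → push 14,8. Stack: [14, 8]
BINARY_OP // → 14 // 8 = 1. Stack: [1]
STORE_FAST u → u=1. Stack: []
LOAD_FAST q → push 8. Stack: [8]
LOAD_CONST → push 10. Stack: [8, 10]
BINARY_OP | → 8 | 10 = 10. Stack: [10]
STORE_FAST q → q=10. Stack: []
LOAD_CONST → push 5. Stack: [5]
STORE_FAST v → v=5. Stack: []
LOAD_FAST q → push 10. Stack: [10]
RETURN_VALUE → return 10.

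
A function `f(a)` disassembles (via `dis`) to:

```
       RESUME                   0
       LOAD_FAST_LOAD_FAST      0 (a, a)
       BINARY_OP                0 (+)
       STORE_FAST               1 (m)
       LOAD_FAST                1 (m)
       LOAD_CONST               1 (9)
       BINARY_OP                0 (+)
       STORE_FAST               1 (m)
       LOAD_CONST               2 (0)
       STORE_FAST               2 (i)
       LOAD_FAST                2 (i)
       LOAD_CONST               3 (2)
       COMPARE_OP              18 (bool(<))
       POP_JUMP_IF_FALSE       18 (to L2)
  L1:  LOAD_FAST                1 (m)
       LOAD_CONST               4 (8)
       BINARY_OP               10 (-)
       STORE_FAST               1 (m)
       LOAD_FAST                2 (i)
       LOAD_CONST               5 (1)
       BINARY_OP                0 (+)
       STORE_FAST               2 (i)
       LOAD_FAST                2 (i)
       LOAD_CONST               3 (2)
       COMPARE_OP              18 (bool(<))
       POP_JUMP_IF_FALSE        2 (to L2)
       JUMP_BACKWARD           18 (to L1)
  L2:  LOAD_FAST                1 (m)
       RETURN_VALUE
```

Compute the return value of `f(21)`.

35

LOAD_FAST_LOAD_FAST a,a → push 21,21. Stack: [21, 21]
BINARY_OP + → 21 + 21 = 42. Stack: [42]
STORE_FAST m → m=42. Stack: []
LOAD_FAST m → push 42. Stack: [42]
LOAD_CONST → push 9. Stack: [42, 9]
BINARY_OP + → 42 + 9 = 51. Stack: [51]
STORE_FAST m → m=51. Stack: []
LOAD_CONST → push 0. Stack: [0]
STORE_FAST i → i=0. Stack: []
LOAD_FAST i → push 0. Stack: [0]
LOAD_CONST → push 2. Stack: [0, 2]
COMPARE_OP bool(<) → 0 vs 2 = True. Stack: [True]
POP_JUMP_IF_FALSE → pop True; no jump. Stack: []
LOAD_FAST m → push 51. Stack: [51]
LOAD_CONST → push 8. Stack: [51, 8]
BINARY_OP - → 51 - 8 = 43. Stack: [43]
STORE_FAST m → m=43. Stack: []
LOAD_FAST i → push 0. Stack: [0]
LOAD_CONST → push 1. Stack: [0, 1]
BINARY_OP + → 0 + 1 = 1. Stack: [1]
STORE_FAST i → i=1. Stack: []
LOAD_FAST i → push 1. Stack: [1]
LOAD_CONST → push 2. Stack: [1, 2]
COMPARE_OP bool(<) → 1 vs 2 = True. Stack: [True]
POP_JUMP_IF_FALSE → pop True; no jump. Stack: []
LOAD_FAST m → push 43. Stack: [43]
LOAD_CONST → push 8. Stack: [43, 8]
BINARY_OP - → 43 - 8 = 35. Stack: [35]
STORE_FAST m → m=35. Stack: []
LOAD_FAST i → push 1. Stack: [1]
LOAD_CONST → push 1. Stack: [1, 1]
BINARY_OP + → 1 + 1 = 2. Stack: [2]
STORE_FAST i → i=2. Stack: []
LOAD_FAST i → push 2. Stack: [2]
LOAD_CONST → push 2. Stack: [2, 2]
COMPARE_OP bool(<) → 2 vs 2 = False. Stack: [False]
POP_JUMP_IF_FALSE → pop False; jump. Stack: []
LOAD_FAST m → push 35. Stack: [35]
RETURN_VALUE → return 35.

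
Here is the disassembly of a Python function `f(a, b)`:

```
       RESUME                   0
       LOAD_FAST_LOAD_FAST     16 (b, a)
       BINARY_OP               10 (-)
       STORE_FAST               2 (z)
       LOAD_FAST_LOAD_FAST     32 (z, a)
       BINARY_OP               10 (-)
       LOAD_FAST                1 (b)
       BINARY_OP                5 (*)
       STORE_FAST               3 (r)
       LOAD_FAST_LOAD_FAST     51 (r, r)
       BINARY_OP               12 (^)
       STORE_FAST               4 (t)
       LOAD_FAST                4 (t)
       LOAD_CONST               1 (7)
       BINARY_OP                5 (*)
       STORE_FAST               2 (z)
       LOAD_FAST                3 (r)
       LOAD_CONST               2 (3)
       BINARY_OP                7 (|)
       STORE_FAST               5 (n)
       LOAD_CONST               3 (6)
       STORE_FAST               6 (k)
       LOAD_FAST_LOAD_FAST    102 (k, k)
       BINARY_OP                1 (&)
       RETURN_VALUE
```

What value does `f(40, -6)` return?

LOAD_FAST_LOAD_FAST b,a → push -6,40. Stack: [-6, 40]
BINARY_OP - → -6 - 40 = -46. Stack: [-46]
STORE_FAST z → z=-46. Stack: []
LOAD_FAST_LOAD_FAST z,a → push -46,40. Stack: [-46, 40]
BINARY_OP - → -46 - 40 = -86. Stack: [-86]
LOAD_FAST b → push -6. Stack: [-86, -6]
BINARY_OP * → -86 * -6 = 516. Stack: [516]
STORE_FAST r → r=516. Stack: []
LOAD_FAST_LOAD_FAST r,r → push 516,516. Stack: [516, 516]
BINARY_OP ^ → 516 ^ 516 = 0. Stack: [0]
STORE_FAST t → t=0. Stack: []
LOAD_FAST t → push 0. Stack: [0]
LOAD_CONST → push 7. Stack: [0, 7]
BINARY_OP * → 0 * 7 = 0. Stack: [0]
STORE_FAST z → z=0. Stack: []
LOAD_FAST r → push 516. Stack: [516]
LOAD_CONST → push 3. Stack: [516, 3]
BINARY_OP | → 516 | 3 = 519. Stack: [519]
STORE_FAST n → n=519. Stack: []
LOAD_CONST → push 6. Stack: [6]
STORE_FAST k → k=6. Stack: []
LOAD_FAST_LOAD_FAST k,k → push 6,6. Stack: [6, 6]
BINARY_OP & → 6 & 6 = 6. Stack: [6]
RETURN_VALUE → return 6.

6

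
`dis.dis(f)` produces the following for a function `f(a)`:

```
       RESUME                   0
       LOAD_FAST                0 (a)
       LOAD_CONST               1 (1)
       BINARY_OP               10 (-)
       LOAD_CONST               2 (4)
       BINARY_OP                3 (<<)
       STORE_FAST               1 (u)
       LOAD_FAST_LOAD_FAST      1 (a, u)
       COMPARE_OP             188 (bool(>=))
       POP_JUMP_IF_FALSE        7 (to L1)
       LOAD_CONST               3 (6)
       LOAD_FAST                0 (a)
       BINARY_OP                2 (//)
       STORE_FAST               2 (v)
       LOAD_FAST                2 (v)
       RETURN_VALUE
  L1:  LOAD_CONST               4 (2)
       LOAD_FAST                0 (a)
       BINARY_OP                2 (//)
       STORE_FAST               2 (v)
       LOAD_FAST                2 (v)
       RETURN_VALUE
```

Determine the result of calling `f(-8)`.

LOAD_FAST a → push -8. Stack: [-8]
LOAD_CONST → push 1. Stack: [-8, 1]
BINARY_OP - → -8 - 1 = -9. Stack: [-9]
LOAD_CONST → push 4. Stack: [-9, 4]
BINARY_OP << → -9 << 4 = -144. Stack: [-144]
STORE_FAST u → u=-144. Stack: []
LOAD_FAST_LOAD_FAST a,u → push -8,-144. Stack: [-8, -144]
COMPARE_OP bool(>=) → -8 vs -144 = True. Stack: [True]
POP_JUMP_IF_FALSE → pop True; no jump. Stack: []
LOAD_CONST → push 6. Stack: [6]
LOAD_FAST a → push -8. Stack: [6, -8]
BINARY_OP // → 6 // -8 = -1. Stack: [-1]
STORE_FAST v → v=-1. Stack: []
LOAD_FAST v → push -1. Stack: [-1]
RETURN_VALUE → return -1.

-1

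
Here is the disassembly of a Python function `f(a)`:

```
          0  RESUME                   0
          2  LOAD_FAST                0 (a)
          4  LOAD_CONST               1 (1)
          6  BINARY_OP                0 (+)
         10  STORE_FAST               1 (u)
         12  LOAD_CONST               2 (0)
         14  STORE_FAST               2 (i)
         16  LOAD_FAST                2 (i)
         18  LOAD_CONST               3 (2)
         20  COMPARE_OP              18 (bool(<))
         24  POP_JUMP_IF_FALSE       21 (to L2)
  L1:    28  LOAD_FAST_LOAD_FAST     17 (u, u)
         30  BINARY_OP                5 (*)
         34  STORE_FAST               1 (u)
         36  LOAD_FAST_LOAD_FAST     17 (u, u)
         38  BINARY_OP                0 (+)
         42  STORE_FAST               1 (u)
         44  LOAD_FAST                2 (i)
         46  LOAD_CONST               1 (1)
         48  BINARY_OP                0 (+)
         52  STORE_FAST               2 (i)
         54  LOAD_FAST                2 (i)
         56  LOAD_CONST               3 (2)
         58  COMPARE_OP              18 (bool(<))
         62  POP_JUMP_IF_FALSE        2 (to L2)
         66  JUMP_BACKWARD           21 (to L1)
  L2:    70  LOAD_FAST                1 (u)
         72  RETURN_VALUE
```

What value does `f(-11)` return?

80000

LOAD_FAST a → push -11. Stack: [-11]
LOAD_CONST → push 1. Stack: [-11, 1]
BINARY_OP + → -11 + 1 = -10. Stack: [-10]
STORE_FAST u → u=-10. Stack: []
LOAD_CONST → push 0. Stack: [0]
STORE_FAST i → i=0. Stack: []
LOAD_FAST i → push 0. Stack: [0]
LOAD_CONST → push 2. Stack: [0, 2]
COMPARE_OP bool(<) → 0 vs 2 = True. Stack: [True]
POP_JUMP_IF_FALSE → pop True; no jump. Stack: []
LOAD_FAST_LOAD_FAST u,u → push -10,-10. Stack: [-10, -10]
BINARY_OP * → -10 * -10 = 100. Stack: [100]
STORE_FAST u → u=100. Stack: []
LOAD_FAST_LOAD_FAST u,u → push 100,100. Stack: [100, 100]
BINARY_OP + → 100 + 100 = 200. Stack: [200]
STORE_FAST u → u=200. Stack: []
LOAD_FAST i → push 0. Stack: [0]
LOAD_CONST → push 1. Stack: [0, 1]
BINARY_OP + → 0 + 1 = 1. Stack: [1]
STORE_FAST i → i=1. Stack: []
LOAD_FAST i → push 1. Stack: [1]
LOAD_CONST → push 2. Stack: [1, 2]
COMPARE_OP bool(<) → 1 vs 2 = True. Stack: [True]
POP_JUMP_IF_FALSE → pop True; no jump. Stack: []
LOAD_FAST_LOAD_FAST u,u → push 200,200. Stack: [200, 200]
BINARY_OP * → 200 * 200 = 40000. Stack: [40000]
STORE_FAST u → u=40000. Stack: []
LOAD_FAST_LOAD_FAST u,u → push 40000,40000. Stack: [40000, 40000]
BINARY_OP + → 40000 + 40000 = 80000. Stack: [80000]
STORE_FAST u → u=80000. Stack: []
LOAD_FAST i → push 1. Stack: [1]
LOAD_CONST → push 1. Stack: [1, 1]
BINARY_OP + → 1 + 1 = 2. Stack: [2]
STORE_FAST i → i=2. Stack: []
LOAD_FAST i → push 2. Stack: [2]
LOAD_CONST → push 2. Stack: [2, 2]
COMPARE_OP bool(<) → 2 vs 2 = False. Stack: [False]
POP_JUMP_IF_FALSE → pop False; jump. Stack: []
LOAD_FAST u → push 80000. Stack: [80000]
RETURN_VALUE → return 80000.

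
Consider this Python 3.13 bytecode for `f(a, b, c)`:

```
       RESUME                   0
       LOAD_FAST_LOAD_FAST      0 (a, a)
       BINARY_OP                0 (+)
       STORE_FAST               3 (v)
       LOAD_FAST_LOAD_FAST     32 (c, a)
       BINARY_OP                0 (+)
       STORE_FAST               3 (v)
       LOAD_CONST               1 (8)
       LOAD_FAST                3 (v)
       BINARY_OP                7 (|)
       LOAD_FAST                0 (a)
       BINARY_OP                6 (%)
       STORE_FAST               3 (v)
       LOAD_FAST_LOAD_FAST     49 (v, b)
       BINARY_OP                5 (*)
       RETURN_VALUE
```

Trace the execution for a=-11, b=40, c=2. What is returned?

LOAD_FAST_LOAD_FAST a,a → push -11,-11. Stack: [-11, -11]
BINARY_OP + → -11 + -11 = -22. Stack: [-22]
STORE_FAST v → v=-22. Stack: []
LOAD_FAST_LOAD_FAST c,a → push 2,-11. Stack: [2, -11]
BINARY_OP + → 2 + -11 = -9. Stack: [-9]
STORE_FAST v → v=-9. Stack: []
LOAD_CONST → push 8. Stack: [8]
LOAD_FAST v → push -9. Stack: [8, -9]
BINARY_OP | → 8 | -9 = -1. Stack: [-1]
LOAD_FAST a → push -11. Stack: [-1, -11]
BINARY_OP % → -1 % -11 = -1. Stack: [-1]
STORE_FAST v → v=-1. Stack: []
LOAD_FAST_LOAD_FAST v,b → push -1,40. Stack: [-1, 40]
BINARY_OP * → -1 * 40 = -40. Stack: [-40]
RETURN_VALUE → return -40.

-40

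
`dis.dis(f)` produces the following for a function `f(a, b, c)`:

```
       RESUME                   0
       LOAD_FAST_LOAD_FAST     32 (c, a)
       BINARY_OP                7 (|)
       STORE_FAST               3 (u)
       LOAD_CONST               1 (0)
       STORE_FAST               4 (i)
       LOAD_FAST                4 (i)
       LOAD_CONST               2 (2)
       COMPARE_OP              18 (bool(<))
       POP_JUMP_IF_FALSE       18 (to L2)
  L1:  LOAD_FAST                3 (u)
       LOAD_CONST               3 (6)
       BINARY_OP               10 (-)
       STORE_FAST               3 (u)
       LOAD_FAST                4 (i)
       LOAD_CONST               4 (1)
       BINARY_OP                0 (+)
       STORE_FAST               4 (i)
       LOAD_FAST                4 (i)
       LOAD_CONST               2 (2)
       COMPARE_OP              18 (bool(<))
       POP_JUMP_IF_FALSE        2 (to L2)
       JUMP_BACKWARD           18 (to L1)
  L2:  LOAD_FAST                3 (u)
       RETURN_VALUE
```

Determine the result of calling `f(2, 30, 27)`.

15

LOAD_FAST_LOAD_FAST c,a → push 27,2. Stack: [27, 2]
BINARY_OP | → 27 | 2 = 27. Stack: [27]
STORE_FAST u → u=27. Stack: []
LOAD_CONST → push 0. Stack: [0]
STORE_FAST i → i=0. Stack: []
LOAD_FAST i → push 0. Stack: [0]
LOAD_CONST → push 2. Stack: [0, 2]
COMPARE_OP bool(<) → 0 vs 2 = True. Stack: [True]
POP_JUMP_IF_FALSE → pop True; no jump. Stack: []
LOAD_FAST u → push 27. Stack: [27]
LOAD_CONST → push 6. Stack: [27, 6]
BINARY_OP - → 27 - 6 = 21. Stack: [21]
STORE_FAST u → u=21. Stack: []
LOAD_FAST i → push 0. Stack: [0]
LOAD_CONST → push 1. Stack: [0, 1]
BINARY_OP + → 0 + 1 = 1. Stack: [1]
STORE_FAST i → i=1. Stack: []
LOAD_FAST i → push 1. Stack: [1]
LOAD_CONST → push 2. Stack: [1, 2]
COMPARE_OP bool(<) → 1 vs 2 = True. Stack: [True]
POP_JUMP_IF_FALSE → pop True; no jump. Stack: []
LOAD_FAST u → push 21. Stack: [21]
LOAD_CONST → push 6. Stack: [21, 6]
BINARY_OP - → 21 - 6 = 15. Stack: [15]
STORE_FAST u → u=15. Stack: []
LOAD_FAST i → push 1. Stack: [1]
LOAD_CONST → push 1. Stack: [1, 1]
BINARY_OP + → 1 + 1 = 2. Stack: [2]
STORE_FAST i → i=2. Stack: []
LOAD_FAST i → push 2. Stack: [2]
LOAD_CONST → push 2. Stack: [2, 2]
COMPARE_OP bool(<) → 2 vs 2 = False. Stack: [False]
POP_JUMP_IF_FALSE → pop False; jump. Stack: []
LOAD_FAST u → push 15. Stack: [15]
RETURN_VALUE → return 15.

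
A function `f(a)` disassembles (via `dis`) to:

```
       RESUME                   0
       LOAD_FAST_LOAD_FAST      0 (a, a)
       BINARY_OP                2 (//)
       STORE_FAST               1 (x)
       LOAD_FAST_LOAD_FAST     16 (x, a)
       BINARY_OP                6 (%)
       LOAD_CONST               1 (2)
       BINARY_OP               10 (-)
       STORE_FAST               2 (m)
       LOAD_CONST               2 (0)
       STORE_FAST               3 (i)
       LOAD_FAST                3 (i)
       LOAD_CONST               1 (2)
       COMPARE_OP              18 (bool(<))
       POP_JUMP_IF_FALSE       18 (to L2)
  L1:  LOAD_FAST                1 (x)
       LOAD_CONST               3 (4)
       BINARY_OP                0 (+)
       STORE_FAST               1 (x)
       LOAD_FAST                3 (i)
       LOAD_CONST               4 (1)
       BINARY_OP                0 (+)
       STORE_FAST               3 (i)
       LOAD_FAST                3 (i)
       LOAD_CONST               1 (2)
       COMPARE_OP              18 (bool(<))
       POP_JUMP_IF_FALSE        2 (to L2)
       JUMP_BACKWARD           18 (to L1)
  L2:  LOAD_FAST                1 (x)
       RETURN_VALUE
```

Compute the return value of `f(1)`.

LOAD_FAST_LOAD_FAST a,a → push 1,1. Stack: [1, 1]
BINARY_OP // → 1 // 1 = 1. Stack: [1]
STORE_FAST x → x=1. Stack: []
LOAD_FAST_LOAD_FAST x,a → push 1,1. Stack: [1, 1]
BINARY_OP % → 1 % 1 = 0. Stack: [0]
LOAD_CONST → push 2. Stack: [0, 2]
BINARY_OP - → 0 - 2 = -2. Stack: [-2]
STORE_FAST m → m=-2. Stack: []
LOAD_CONST → push 0. Stack: [0]
STORE_FAST i → i=0. Stack: []
LOAD_FAST i → push 0. Stack: [0]
LOAD_CONST → push 2. Stack: [0, 2]
COMPARE_OP bool(<) → 0 vs 2 = True. Stack: [True]
POP_JUMP_IF_FALSE → pop True; no jump. Stack: []
LOAD_FAST x → push 1. Stack: [1]
LOAD_CONST → push 4. Stack: [1, 4]
BINARY_OP + → 1 + 4 = 5. Stack: [5]
STORE_FAST x → x=5. Stack: []
LOAD_FAST i → push 0. Stack: [0]
LOAD_CONST → push 1. Stack: [0, 1]
BINARY_OP + → 0 + 1 = 1. Stack: [1]
STORE_FAST i → i=1. Stack: []
LOAD_FAST i → push 1. Stack: [1]
LOAD_CONST → push 2. Stack: [1, 2]
COMPARE_OP bool(<) → 1 vs 2 = True. Stack: [True]
POP_JUMP_IF_FALSE → pop True; no jump. Stack: []
LOAD_FAST x → push 5. Stack: [5]
LOAD_CONST → push 4. Stack: [5, 4]
BINARY_OP + → 5 + 4 = 9. Stack: [9]
STORE_FAST x → x=9. Stack: []
LOAD_FAST i → push 1. Stack: [1]
LOAD_CONST → push 1. Stack: [1, 1]
BINARY_OP + → 1 + 1 = 2. Stack: [2]
STORE_FAST i → i=2. Stack: []
LOAD_FAST i → push 2. Stack: [2]
LOAD_CONST → push 2. Stack: [2, 2]
COMPARE_OP bool(<) → 2 vs 2 = False. Stack: [False]
POP_JUMP_IF_FALSE → pop False; jump. Stack: []
LOAD_FAST x → push 9. Stack: [9]
RETURN_VALUE → return 9.

9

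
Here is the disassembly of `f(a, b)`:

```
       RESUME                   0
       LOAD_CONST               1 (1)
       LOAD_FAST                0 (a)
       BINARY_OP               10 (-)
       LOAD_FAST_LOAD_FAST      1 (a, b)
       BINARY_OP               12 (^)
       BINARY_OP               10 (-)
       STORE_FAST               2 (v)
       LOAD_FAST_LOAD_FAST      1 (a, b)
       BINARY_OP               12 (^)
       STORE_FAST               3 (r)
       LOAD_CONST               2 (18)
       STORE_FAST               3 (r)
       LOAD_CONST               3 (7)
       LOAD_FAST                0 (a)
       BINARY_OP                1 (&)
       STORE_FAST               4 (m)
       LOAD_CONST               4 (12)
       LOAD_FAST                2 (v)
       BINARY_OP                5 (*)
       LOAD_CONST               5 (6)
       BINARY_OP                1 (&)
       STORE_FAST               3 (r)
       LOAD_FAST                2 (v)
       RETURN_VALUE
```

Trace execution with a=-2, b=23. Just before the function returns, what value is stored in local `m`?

LOAD_CONST → push 1. Stack: [1]
LOAD_FAST a → push -2. Stack: [1, -2]
BINARY_OP - → 1 - -2 = 3. Stack: [3]
LOAD_FAST_LOAD_FAST a,b → push -2,23. Stack: [3, -2, 23]
BINARY_OP ^ → -2 ^ 23 = -23. Stack: [3, -23]
BINARY_OP - → 3 - -23 = 26. Stack: [26]
STORE_FAST v → v=26. Stack: []
LOAD_FAST_LOAD_FAST a,b → push -2,23. Stack: [-2, 23]
BINARY_OP ^ → -2 ^ 23 = -23. Stack: [-23]
STORE_FAST r → r=-23. Stack: []
LOAD_CONST → push 18. Stack: [18]
STORE_FAST r → r=18. Stack: []
LOAD_CONST → push 7. Stack: [7]
LOAD_FAST a → push -2. Stack: [7, -2]
BINARY_OP & → 7 & -2 = 6. Stack: [6]
STORE_FAST m → m=6. Stack: []
LOAD_CONST → push 12. Stack: [12]
LOAD_FAST v → push 26. Stack: [12, 26]
BINARY_OP * → 12 * 26 = 312. Stack: [312]
LOAD_CONST → push 6. Stack: [312, 6]
BINARY_OP & → 312 & 6 = 0. Stack: [0]
STORE_FAST r → r=0. Stack: []
LOAD_FAST v → push 26. Stack: [26]
RETURN_VALUE → return 26.

6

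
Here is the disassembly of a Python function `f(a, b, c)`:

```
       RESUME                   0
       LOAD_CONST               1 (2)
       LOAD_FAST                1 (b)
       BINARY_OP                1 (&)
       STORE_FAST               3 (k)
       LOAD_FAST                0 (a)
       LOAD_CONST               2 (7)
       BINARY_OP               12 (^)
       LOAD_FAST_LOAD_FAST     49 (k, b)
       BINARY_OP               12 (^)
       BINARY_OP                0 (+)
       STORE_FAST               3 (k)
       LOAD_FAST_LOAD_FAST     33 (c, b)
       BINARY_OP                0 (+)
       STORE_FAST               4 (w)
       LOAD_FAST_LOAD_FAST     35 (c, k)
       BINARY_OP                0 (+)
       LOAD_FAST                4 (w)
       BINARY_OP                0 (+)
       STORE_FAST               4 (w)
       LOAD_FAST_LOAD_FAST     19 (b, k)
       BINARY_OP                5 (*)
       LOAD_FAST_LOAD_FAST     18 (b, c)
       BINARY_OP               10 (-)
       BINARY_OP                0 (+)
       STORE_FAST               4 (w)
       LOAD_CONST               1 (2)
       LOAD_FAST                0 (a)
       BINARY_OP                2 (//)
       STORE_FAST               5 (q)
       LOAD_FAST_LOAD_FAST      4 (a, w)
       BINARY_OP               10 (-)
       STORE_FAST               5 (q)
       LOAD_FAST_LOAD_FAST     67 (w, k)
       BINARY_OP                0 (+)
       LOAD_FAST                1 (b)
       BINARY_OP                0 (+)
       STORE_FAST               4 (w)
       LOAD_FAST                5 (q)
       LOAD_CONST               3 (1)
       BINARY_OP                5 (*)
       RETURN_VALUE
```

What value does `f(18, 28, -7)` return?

LOAD_CONST → push 2. Stack: [2]
LOAD_FAST b → push 28. Stack: [2, 28]
BINARY_OP & → 2 & 28 = 0. Stack: [0]
STORE_FAST k → k=0. Stack: []
LOAD_FAST a → push 18. Stack: [18]
LOAD_CONST → push 7. Stack: [18, 7]
BINARY_OP ^ → 18 ^ 7 = 21. Stack: [21]
LOAD_FAST_LOAD_FAST k,b → push 0,28. Stack: [21, 0, 28]
BINARY_OP ^ → 0 ^ 28 = 28. Stack: [21, 28]
BINARY_OP + → 21 + 28 = 49. Stack: [49]
STORE_FAST k → k=49. Stack: []
LOAD_FAST_LOAD_FAST c,b → push -7,28. Stack: [-7, 28]
BINARY_OP + → -7 + 28 = 21. Stack: [21]
STORE_FAST w → w=21. Stack: []
LOAD_FAST_LOAD_FAST c,k → push -7,49. Stack: [-7, 49]
BINARY_OP + → -7 + 49 = 42. Stack: [42]
LOAD_FAST w → push 21. Stack: [42, 21]
BINARY_OP + → 42 + 21 = 63. Stack: [63]
STORE_FAST w → w=63. Stack: []
LOAD_FAST_LOAD_FAST b,k → push 28,49. Stack: [28, 49]
BINARY_OP * → 28 * 49 = 1372. Stack: [1372]
LOAD_FAST_LOAD_FAST b,c → push 28,-7. Stack: [1372, 28, -7]
BINARY_OP - → 28 - -7 = 35. Stack: [1372, 35]
BINARY_OP + → 1372 + 35 = 1407. Stack: [1407]
STORE_FAST w → w=1407. Stack: []
LOAD_CONST → push 2. Stack: [2]
LOAD_FAST a → push 18. Stack: [2, 18]
BINARY_OP // → 2 // 18 = 0. Stack: [0]
STORE_FAST q → q=0. Stack: []
LOAD_FAST_LOAD_FAST a,w → push 18,1407. Stack: [18, 1407]
BINARY_OP - → 18 - 1407 = -1389. Stack: [-1389]
STORE_FAST q → q=-1389. Stack: []
LOAD_FAST_LOAD_FAST w,k → push 1407,49. Stack: [1407, 49]
BINARY_OP + → 1407 + 49 = 1456. Stack: [1456]
LOAD_FAST b → push 28. Stack: [1456, 28]
BINARY_OP + → 1456 + 28 = 1484. Stack: [1484]
STORE_FAST w → w=1484. Stack: []
LOAD_FAST q → push -1389. Stack: [-1389]
LOAD_CONST → push 1. Stack: [-1389, 1]
BINARY_OP * → -1389 * 1 = -1389. Stack: [-1389]
RETURN_VALUE → return -1389.

-1389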